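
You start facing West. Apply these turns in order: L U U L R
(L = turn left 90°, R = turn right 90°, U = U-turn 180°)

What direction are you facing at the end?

Answer: Final heading: South

Derivation:
Start: West
  L (left (90° counter-clockwise)) -> South
  U (U-turn (180°)) -> North
  U (U-turn (180°)) -> South
  L (left (90° counter-clockwise)) -> East
  R (right (90° clockwise)) -> South
Final: South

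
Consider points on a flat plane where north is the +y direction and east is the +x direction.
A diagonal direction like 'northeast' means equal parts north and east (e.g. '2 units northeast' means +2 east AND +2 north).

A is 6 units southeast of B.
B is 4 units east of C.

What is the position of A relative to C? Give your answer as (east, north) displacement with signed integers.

Answer: A is at (east=10, north=-6) relative to C.

Derivation:
Place C at the origin (east=0, north=0).
  B is 4 units east of C: delta (east=+4, north=+0); B at (east=4, north=0).
  A is 6 units southeast of B: delta (east=+6, north=-6); A at (east=10, north=-6).
Therefore A relative to C: (east=10, north=-6).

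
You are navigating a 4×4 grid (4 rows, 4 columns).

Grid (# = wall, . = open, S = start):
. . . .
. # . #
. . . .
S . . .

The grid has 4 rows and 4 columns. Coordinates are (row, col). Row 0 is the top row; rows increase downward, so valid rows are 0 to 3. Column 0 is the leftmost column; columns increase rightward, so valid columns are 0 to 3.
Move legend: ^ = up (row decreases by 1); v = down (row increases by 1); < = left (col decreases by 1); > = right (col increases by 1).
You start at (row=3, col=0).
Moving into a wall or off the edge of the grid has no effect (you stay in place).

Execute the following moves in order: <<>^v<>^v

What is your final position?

Start: (row=3, col=0)
  < (left): blocked, stay at (row=3, col=0)
  < (left): blocked, stay at (row=3, col=0)
  > (right): (row=3, col=0) -> (row=3, col=1)
  ^ (up): (row=3, col=1) -> (row=2, col=1)
  v (down): (row=2, col=1) -> (row=3, col=1)
  < (left): (row=3, col=1) -> (row=3, col=0)
  > (right): (row=3, col=0) -> (row=3, col=1)
  ^ (up): (row=3, col=1) -> (row=2, col=1)
  v (down): (row=2, col=1) -> (row=3, col=1)
Final: (row=3, col=1)

Answer: Final position: (row=3, col=1)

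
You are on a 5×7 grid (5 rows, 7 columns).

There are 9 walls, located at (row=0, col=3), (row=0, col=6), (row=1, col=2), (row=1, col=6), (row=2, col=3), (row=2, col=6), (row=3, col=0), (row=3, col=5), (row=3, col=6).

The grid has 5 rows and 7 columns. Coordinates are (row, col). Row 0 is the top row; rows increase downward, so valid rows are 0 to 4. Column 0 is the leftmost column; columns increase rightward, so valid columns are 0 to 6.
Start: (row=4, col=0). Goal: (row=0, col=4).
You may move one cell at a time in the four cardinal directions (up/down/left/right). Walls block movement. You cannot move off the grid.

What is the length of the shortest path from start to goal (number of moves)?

BFS from (row=4, col=0) until reaching (row=0, col=4):
  Distance 0: (row=4, col=0)
  Distance 1: (row=4, col=1)
  Distance 2: (row=3, col=1), (row=4, col=2)
  Distance 3: (row=2, col=1), (row=3, col=2), (row=4, col=3)
  Distance 4: (row=1, col=1), (row=2, col=0), (row=2, col=2), (row=3, col=3), (row=4, col=4)
  Distance 5: (row=0, col=1), (row=1, col=0), (row=3, col=4), (row=4, col=5)
  Distance 6: (row=0, col=0), (row=0, col=2), (row=2, col=4), (row=4, col=6)
  Distance 7: (row=1, col=4), (row=2, col=5)
  Distance 8: (row=0, col=4), (row=1, col=3), (row=1, col=5)  <- goal reached here
One shortest path (8 moves): (row=4, col=0) -> (row=4, col=1) -> (row=4, col=2) -> (row=4, col=3) -> (row=4, col=4) -> (row=3, col=4) -> (row=2, col=4) -> (row=1, col=4) -> (row=0, col=4)

Answer: Shortest path length: 8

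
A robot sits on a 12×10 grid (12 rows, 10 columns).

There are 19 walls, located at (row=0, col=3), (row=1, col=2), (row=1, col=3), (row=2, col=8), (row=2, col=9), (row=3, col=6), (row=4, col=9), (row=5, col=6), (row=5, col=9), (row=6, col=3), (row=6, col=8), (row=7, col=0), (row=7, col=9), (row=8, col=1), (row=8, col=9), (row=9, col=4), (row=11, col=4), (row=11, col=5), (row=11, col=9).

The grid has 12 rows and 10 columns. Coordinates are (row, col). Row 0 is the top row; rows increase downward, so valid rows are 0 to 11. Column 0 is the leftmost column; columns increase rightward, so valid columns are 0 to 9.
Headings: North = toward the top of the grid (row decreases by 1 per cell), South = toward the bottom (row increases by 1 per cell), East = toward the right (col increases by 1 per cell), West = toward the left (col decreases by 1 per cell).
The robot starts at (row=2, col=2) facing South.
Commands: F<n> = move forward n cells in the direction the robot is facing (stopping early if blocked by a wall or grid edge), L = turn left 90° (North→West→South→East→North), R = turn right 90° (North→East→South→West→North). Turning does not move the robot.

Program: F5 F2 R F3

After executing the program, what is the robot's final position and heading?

Start: (row=2, col=2), facing South
  F5: move forward 5, now at (row=7, col=2)
  F2: move forward 2, now at (row=9, col=2)
  R: turn right, now facing West
  F3: move forward 2/3 (blocked), now at (row=9, col=0)
Final: (row=9, col=0), facing West

Answer: Final position: (row=9, col=0), facing West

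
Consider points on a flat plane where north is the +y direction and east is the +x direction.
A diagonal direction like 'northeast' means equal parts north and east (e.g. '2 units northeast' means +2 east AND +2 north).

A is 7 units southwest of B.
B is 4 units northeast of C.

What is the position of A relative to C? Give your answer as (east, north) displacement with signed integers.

Answer: A is at (east=-3, north=-3) relative to C.

Derivation:
Place C at the origin (east=0, north=0).
  B is 4 units northeast of C: delta (east=+4, north=+4); B at (east=4, north=4).
  A is 7 units southwest of B: delta (east=-7, north=-7); A at (east=-3, north=-3).
Therefore A relative to C: (east=-3, north=-3).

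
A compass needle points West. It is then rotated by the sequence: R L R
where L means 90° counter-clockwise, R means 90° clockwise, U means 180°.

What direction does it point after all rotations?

Start: West
  R (right (90° clockwise)) -> North
  L (left (90° counter-clockwise)) -> West
  R (right (90° clockwise)) -> North
Final: North

Answer: Final heading: North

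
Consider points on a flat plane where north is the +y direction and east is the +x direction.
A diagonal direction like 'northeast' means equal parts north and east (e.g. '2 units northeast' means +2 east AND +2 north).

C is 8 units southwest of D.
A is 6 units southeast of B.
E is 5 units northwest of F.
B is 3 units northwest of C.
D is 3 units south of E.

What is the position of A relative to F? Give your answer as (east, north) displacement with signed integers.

Place F at the origin (east=0, north=0).
  E is 5 units northwest of F: delta (east=-5, north=+5); E at (east=-5, north=5).
  D is 3 units south of E: delta (east=+0, north=-3); D at (east=-5, north=2).
  C is 8 units southwest of D: delta (east=-8, north=-8); C at (east=-13, north=-6).
  B is 3 units northwest of C: delta (east=-3, north=+3); B at (east=-16, north=-3).
  A is 6 units southeast of B: delta (east=+6, north=-6); A at (east=-10, north=-9).
Therefore A relative to F: (east=-10, north=-9).

Answer: A is at (east=-10, north=-9) relative to F.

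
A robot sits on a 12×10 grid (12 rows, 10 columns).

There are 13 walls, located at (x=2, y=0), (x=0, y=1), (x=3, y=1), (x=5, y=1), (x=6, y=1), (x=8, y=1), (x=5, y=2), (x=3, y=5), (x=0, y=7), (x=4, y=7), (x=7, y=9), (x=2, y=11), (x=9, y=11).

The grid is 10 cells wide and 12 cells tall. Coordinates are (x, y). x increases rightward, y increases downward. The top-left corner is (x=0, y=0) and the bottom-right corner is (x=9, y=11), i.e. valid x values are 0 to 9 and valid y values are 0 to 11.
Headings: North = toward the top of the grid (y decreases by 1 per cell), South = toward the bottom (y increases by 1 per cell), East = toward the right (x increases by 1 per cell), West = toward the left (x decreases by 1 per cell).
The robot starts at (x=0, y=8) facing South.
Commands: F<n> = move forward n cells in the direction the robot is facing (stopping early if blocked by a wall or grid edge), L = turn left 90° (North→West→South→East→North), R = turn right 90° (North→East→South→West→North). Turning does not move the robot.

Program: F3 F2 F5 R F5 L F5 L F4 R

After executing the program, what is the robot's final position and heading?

Start: (x=0, y=8), facing South
  F3: move forward 3, now at (x=0, y=11)
  F2: move forward 0/2 (blocked), now at (x=0, y=11)
  F5: move forward 0/5 (blocked), now at (x=0, y=11)
  R: turn right, now facing West
  F5: move forward 0/5 (blocked), now at (x=0, y=11)
  L: turn left, now facing South
  F5: move forward 0/5 (blocked), now at (x=0, y=11)
  L: turn left, now facing East
  F4: move forward 1/4 (blocked), now at (x=1, y=11)
  R: turn right, now facing South
Final: (x=1, y=11), facing South

Answer: Final position: (x=1, y=11), facing South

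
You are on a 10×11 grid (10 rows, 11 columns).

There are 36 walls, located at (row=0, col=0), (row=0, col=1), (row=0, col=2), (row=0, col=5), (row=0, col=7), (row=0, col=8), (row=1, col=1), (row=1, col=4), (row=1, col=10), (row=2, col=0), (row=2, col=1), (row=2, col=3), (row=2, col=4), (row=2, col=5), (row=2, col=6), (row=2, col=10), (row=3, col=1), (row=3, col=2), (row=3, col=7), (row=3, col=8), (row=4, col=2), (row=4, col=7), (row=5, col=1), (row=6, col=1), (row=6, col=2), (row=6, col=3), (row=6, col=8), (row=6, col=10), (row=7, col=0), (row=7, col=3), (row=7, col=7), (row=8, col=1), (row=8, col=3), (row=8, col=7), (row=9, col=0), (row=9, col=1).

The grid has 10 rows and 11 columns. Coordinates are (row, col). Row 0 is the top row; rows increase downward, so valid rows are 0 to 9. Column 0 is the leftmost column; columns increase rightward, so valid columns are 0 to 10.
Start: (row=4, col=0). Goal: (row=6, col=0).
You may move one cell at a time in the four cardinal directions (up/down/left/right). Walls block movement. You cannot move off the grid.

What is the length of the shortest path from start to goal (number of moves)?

Answer: Shortest path length: 2

Derivation:
BFS from (row=4, col=0) until reaching (row=6, col=0):
  Distance 0: (row=4, col=0)
  Distance 1: (row=3, col=0), (row=4, col=1), (row=5, col=0)
  Distance 2: (row=6, col=0)  <- goal reached here
One shortest path (2 moves): (row=4, col=0) -> (row=5, col=0) -> (row=6, col=0)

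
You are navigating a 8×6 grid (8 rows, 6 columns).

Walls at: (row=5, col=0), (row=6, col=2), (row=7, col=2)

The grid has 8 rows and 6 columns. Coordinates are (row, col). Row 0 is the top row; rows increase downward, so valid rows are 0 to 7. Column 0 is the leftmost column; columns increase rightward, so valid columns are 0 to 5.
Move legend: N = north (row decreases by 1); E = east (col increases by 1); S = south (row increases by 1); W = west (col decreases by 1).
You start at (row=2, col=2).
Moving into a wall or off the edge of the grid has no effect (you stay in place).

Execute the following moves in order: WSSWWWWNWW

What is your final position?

Answer: Final position: (row=3, col=0)

Derivation:
Start: (row=2, col=2)
  W (west): (row=2, col=2) -> (row=2, col=1)
  S (south): (row=2, col=1) -> (row=3, col=1)
  S (south): (row=3, col=1) -> (row=4, col=1)
  W (west): (row=4, col=1) -> (row=4, col=0)
  [×3]W (west): blocked, stay at (row=4, col=0)
  N (north): (row=4, col=0) -> (row=3, col=0)
  W (west): blocked, stay at (row=3, col=0)
  W (west): blocked, stay at (row=3, col=0)
Final: (row=3, col=0)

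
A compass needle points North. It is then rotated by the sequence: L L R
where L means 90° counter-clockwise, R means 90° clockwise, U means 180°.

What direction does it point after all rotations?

Answer: Final heading: West

Derivation:
Start: North
  L (left (90° counter-clockwise)) -> West
  L (left (90° counter-clockwise)) -> South
  R (right (90° clockwise)) -> West
Final: West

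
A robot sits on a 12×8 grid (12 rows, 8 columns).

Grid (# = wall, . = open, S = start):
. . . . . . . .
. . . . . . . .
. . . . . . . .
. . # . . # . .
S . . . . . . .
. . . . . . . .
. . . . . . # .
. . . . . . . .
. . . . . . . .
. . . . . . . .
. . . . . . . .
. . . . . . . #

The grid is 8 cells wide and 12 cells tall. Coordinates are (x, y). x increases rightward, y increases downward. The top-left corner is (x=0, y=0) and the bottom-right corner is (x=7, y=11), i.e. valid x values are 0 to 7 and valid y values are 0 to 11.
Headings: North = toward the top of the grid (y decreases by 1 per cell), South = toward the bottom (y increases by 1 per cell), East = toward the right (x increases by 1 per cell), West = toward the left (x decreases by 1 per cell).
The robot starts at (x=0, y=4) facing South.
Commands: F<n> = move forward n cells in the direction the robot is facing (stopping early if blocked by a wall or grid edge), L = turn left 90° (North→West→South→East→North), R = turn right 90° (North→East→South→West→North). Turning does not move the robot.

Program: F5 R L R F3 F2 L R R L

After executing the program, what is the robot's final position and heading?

Start: (x=0, y=4), facing South
  F5: move forward 5, now at (x=0, y=9)
  R: turn right, now facing West
  L: turn left, now facing South
  R: turn right, now facing West
  F3: move forward 0/3 (blocked), now at (x=0, y=9)
  F2: move forward 0/2 (blocked), now at (x=0, y=9)
  L: turn left, now facing South
  R: turn right, now facing West
  R: turn right, now facing North
  L: turn left, now facing West
Final: (x=0, y=9), facing West

Answer: Final position: (x=0, y=9), facing West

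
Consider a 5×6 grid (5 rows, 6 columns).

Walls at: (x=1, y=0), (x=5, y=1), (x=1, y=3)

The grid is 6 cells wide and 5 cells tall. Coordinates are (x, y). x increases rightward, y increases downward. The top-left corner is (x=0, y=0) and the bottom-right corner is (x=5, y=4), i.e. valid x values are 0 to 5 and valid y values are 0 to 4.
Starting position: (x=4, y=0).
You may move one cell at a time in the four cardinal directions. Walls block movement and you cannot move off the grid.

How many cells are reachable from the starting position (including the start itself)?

BFS flood-fill from (x=4, y=0):
  Distance 0: (x=4, y=0)
  Distance 1: (x=3, y=0), (x=5, y=0), (x=4, y=1)
  Distance 2: (x=2, y=0), (x=3, y=1), (x=4, y=2)
  Distance 3: (x=2, y=1), (x=3, y=2), (x=5, y=2), (x=4, y=3)
  Distance 4: (x=1, y=1), (x=2, y=2), (x=3, y=3), (x=5, y=3), (x=4, y=4)
  Distance 5: (x=0, y=1), (x=1, y=2), (x=2, y=3), (x=3, y=4), (x=5, y=4)
  Distance 6: (x=0, y=0), (x=0, y=2), (x=2, y=4)
  Distance 7: (x=0, y=3), (x=1, y=4)
  Distance 8: (x=0, y=4)
Total reachable: 27 (grid has 27 open cells total)

Answer: Reachable cells: 27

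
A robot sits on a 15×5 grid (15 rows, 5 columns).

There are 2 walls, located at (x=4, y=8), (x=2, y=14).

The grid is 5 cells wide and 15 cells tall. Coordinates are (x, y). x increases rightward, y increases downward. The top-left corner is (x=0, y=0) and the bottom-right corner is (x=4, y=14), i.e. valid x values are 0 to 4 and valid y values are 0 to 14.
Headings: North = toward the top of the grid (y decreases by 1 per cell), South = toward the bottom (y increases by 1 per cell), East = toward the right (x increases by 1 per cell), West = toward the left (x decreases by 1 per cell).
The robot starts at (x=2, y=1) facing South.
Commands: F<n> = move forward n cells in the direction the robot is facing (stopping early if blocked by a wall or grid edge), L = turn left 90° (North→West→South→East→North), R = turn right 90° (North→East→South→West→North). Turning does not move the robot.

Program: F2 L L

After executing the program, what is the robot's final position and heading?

Start: (x=2, y=1), facing South
  F2: move forward 2, now at (x=2, y=3)
  L: turn left, now facing East
  L: turn left, now facing North
Final: (x=2, y=3), facing North

Answer: Final position: (x=2, y=3), facing North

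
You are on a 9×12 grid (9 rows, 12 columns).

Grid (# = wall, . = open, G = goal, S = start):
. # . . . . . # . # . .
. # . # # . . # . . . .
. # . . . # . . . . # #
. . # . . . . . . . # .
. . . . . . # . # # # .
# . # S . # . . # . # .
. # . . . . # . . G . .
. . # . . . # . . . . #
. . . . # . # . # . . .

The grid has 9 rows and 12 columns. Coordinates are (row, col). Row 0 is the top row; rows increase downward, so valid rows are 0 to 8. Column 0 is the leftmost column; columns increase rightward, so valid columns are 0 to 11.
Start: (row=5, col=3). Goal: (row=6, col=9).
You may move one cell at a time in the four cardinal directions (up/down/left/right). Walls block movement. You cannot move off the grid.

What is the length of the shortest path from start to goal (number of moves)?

Answer: Shortest path length: 11

Derivation:
BFS from (row=5, col=3) until reaching (row=6, col=9):
  Distance 0: (row=5, col=3)
  Distance 1: (row=4, col=3), (row=5, col=4), (row=6, col=3)
  Distance 2: (row=3, col=3), (row=4, col=2), (row=4, col=4), (row=6, col=2), (row=6, col=4), (row=7, col=3)
  Distance 3: (row=2, col=3), (row=3, col=4), (row=4, col=1), (row=4, col=5), (row=6, col=5), (row=7, col=4), (row=8, col=3)
  Distance 4: (row=2, col=2), (row=2, col=4), (row=3, col=1), (row=3, col=5), (row=4, col=0), (row=5, col=1), (row=7, col=5), (row=8, col=2)
  Distance 5: (row=1, col=2), (row=3, col=0), (row=3, col=6), (row=8, col=1), (row=8, col=5)
  Distance 6: (row=0, col=2), (row=2, col=0), (row=2, col=6), (row=3, col=7), (row=7, col=1), (row=8, col=0)
  Distance 7: (row=0, col=3), (row=1, col=0), (row=1, col=6), (row=2, col=7), (row=3, col=8), (row=4, col=7), (row=7, col=0)
  Distance 8: (row=0, col=0), (row=0, col=4), (row=0, col=6), (row=1, col=5), (row=2, col=8), (row=3, col=9), (row=5, col=7), (row=6, col=0)
  Distance 9: (row=0, col=5), (row=1, col=8), (row=2, col=9), (row=5, col=6), (row=6, col=7)
  Distance 10: (row=0, col=8), (row=1, col=9), (row=6, col=8), (row=7, col=7)
  Distance 11: (row=1, col=10), (row=6, col=9), (row=7, col=8), (row=8, col=7)  <- goal reached here
One shortest path (11 moves): (row=5, col=3) -> (row=5, col=4) -> (row=4, col=4) -> (row=4, col=5) -> (row=3, col=5) -> (row=3, col=6) -> (row=3, col=7) -> (row=4, col=7) -> (row=5, col=7) -> (row=6, col=7) -> (row=6, col=8) -> (row=6, col=9)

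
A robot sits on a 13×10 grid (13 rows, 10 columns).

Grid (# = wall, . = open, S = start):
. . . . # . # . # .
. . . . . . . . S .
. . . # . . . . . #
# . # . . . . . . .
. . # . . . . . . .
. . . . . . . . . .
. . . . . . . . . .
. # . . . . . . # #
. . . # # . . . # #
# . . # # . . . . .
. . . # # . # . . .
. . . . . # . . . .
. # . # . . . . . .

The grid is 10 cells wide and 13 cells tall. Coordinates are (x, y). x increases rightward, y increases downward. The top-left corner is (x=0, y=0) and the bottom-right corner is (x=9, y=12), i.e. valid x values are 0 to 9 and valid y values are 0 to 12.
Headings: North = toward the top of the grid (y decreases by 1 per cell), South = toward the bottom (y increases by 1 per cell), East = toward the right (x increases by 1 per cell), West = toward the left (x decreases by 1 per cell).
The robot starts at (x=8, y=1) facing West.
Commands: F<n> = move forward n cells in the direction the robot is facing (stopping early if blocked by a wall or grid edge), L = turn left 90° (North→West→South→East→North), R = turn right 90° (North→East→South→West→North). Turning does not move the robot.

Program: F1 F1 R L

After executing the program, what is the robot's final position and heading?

Answer: Final position: (x=6, y=1), facing West

Derivation:
Start: (x=8, y=1), facing West
  F1: move forward 1, now at (x=7, y=1)
  F1: move forward 1, now at (x=6, y=1)
  R: turn right, now facing North
  L: turn left, now facing West
Final: (x=6, y=1), facing West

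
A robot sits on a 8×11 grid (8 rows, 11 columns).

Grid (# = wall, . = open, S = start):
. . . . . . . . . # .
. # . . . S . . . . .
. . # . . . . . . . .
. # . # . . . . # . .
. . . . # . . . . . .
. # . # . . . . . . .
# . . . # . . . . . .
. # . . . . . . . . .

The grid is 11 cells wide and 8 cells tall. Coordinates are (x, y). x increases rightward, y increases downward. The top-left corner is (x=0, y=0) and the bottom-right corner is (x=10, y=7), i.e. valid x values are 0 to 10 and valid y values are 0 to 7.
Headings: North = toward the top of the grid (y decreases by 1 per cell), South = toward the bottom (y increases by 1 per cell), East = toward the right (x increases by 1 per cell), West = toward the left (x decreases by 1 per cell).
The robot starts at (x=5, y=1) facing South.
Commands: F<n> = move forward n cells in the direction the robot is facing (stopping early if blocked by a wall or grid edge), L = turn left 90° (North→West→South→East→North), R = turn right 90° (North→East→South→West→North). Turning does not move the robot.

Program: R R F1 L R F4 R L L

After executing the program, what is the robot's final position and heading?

Answer: Final position: (x=5, y=0), facing West

Derivation:
Start: (x=5, y=1), facing South
  R: turn right, now facing West
  R: turn right, now facing North
  F1: move forward 1, now at (x=5, y=0)
  L: turn left, now facing West
  R: turn right, now facing North
  F4: move forward 0/4 (blocked), now at (x=5, y=0)
  R: turn right, now facing East
  L: turn left, now facing North
  L: turn left, now facing West
Final: (x=5, y=0), facing West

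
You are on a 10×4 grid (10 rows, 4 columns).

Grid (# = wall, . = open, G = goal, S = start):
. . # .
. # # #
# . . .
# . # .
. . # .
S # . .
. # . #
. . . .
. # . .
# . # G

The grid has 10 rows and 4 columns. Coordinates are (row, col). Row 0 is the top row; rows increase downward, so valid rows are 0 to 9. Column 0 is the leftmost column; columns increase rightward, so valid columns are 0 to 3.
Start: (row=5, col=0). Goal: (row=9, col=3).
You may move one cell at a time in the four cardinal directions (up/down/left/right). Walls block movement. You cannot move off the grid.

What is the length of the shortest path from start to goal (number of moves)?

BFS from (row=5, col=0) until reaching (row=9, col=3):
  Distance 0: (row=5, col=0)
  Distance 1: (row=4, col=0), (row=6, col=0)
  Distance 2: (row=4, col=1), (row=7, col=0)
  Distance 3: (row=3, col=1), (row=7, col=1), (row=8, col=0)
  Distance 4: (row=2, col=1), (row=7, col=2)
  Distance 5: (row=2, col=2), (row=6, col=2), (row=7, col=3), (row=8, col=2)
  Distance 6: (row=2, col=3), (row=5, col=2), (row=8, col=3)
  Distance 7: (row=3, col=3), (row=5, col=3), (row=9, col=3)  <- goal reached here
One shortest path (7 moves): (row=5, col=0) -> (row=6, col=0) -> (row=7, col=0) -> (row=7, col=1) -> (row=7, col=2) -> (row=7, col=3) -> (row=8, col=3) -> (row=9, col=3)

Answer: Shortest path length: 7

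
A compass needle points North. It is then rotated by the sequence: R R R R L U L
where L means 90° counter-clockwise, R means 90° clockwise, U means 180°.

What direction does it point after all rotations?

Answer: Final heading: North

Derivation:
Start: North
  R (right (90° clockwise)) -> East
  R (right (90° clockwise)) -> South
  R (right (90° clockwise)) -> West
  R (right (90° clockwise)) -> North
  L (left (90° counter-clockwise)) -> West
  U (U-turn (180°)) -> East
  L (left (90° counter-clockwise)) -> North
Final: North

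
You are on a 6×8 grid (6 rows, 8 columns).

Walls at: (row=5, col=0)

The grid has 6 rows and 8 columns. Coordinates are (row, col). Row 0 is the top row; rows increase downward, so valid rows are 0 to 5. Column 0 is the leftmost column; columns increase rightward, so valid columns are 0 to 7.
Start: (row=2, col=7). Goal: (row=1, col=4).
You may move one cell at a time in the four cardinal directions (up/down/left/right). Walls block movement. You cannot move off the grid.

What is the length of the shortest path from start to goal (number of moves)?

BFS from (row=2, col=7) until reaching (row=1, col=4):
  Distance 0: (row=2, col=7)
  Distance 1: (row=1, col=7), (row=2, col=6), (row=3, col=7)
  Distance 2: (row=0, col=7), (row=1, col=6), (row=2, col=5), (row=3, col=6), (row=4, col=7)
  Distance 3: (row=0, col=6), (row=1, col=5), (row=2, col=4), (row=3, col=5), (row=4, col=6), (row=5, col=7)
  Distance 4: (row=0, col=5), (row=1, col=4), (row=2, col=3), (row=3, col=4), (row=4, col=5), (row=5, col=6)  <- goal reached here
One shortest path (4 moves): (row=2, col=7) -> (row=2, col=6) -> (row=2, col=5) -> (row=2, col=4) -> (row=1, col=4)

Answer: Shortest path length: 4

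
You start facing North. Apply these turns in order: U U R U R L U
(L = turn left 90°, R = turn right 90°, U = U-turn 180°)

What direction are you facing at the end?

Answer: Final heading: East

Derivation:
Start: North
  U (U-turn (180°)) -> South
  U (U-turn (180°)) -> North
  R (right (90° clockwise)) -> East
  U (U-turn (180°)) -> West
  R (right (90° clockwise)) -> North
  L (left (90° counter-clockwise)) -> West
  U (U-turn (180°)) -> East
Final: East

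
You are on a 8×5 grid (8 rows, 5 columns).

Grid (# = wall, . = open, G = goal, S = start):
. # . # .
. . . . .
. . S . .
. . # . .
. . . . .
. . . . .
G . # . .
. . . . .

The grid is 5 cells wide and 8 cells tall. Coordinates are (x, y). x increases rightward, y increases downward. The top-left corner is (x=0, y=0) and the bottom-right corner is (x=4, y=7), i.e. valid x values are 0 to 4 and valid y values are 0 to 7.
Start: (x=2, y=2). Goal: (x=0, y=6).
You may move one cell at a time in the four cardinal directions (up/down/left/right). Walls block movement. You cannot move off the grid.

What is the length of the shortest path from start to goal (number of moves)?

Answer: Shortest path length: 6

Derivation:
BFS from (x=2, y=2) until reaching (x=0, y=6):
  Distance 0: (x=2, y=2)
  Distance 1: (x=2, y=1), (x=1, y=2), (x=3, y=2)
  Distance 2: (x=2, y=0), (x=1, y=1), (x=3, y=1), (x=0, y=2), (x=4, y=2), (x=1, y=3), (x=3, y=3)
  Distance 3: (x=0, y=1), (x=4, y=1), (x=0, y=3), (x=4, y=3), (x=1, y=4), (x=3, y=4)
  Distance 4: (x=0, y=0), (x=4, y=0), (x=0, y=4), (x=2, y=4), (x=4, y=4), (x=1, y=5), (x=3, y=5)
  Distance 5: (x=0, y=5), (x=2, y=5), (x=4, y=5), (x=1, y=6), (x=3, y=6)
  Distance 6: (x=0, y=6), (x=4, y=6), (x=1, y=7), (x=3, y=7)  <- goal reached here
One shortest path (6 moves): (x=2, y=2) -> (x=1, y=2) -> (x=0, y=2) -> (x=0, y=3) -> (x=0, y=4) -> (x=0, y=5) -> (x=0, y=6)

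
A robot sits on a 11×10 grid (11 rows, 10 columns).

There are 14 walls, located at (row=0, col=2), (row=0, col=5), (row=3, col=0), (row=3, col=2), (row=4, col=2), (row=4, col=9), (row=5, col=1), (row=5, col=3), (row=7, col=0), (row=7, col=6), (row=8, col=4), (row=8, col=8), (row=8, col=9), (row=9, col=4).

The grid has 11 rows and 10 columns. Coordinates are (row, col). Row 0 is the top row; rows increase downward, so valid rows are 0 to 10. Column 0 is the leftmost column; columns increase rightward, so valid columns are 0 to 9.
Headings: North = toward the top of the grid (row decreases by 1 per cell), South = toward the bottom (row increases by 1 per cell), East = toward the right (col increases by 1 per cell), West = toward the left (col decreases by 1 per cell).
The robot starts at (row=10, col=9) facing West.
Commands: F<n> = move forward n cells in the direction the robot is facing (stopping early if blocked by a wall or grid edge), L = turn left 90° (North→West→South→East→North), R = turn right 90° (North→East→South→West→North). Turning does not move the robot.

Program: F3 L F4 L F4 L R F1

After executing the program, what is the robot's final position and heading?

Start: (row=10, col=9), facing West
  F3: move forward 3, now at (row=10, col=6)
  L: turn left, now facing South
  F4: move forward 0/4 (blocked), now at (row=10, col=6)
  L: turn left, now facing East
  F4: move forward 3/4 (blocked), now at (row=10, col=9)
  L: turn left, now facing North
  R: turn right, now facing East
  F1: move forward 0/1 (blocked), now at (row=10, col=9)
Final: (row=10, col=9), facing East

Answer: Final position: (row=10, col=9), facing East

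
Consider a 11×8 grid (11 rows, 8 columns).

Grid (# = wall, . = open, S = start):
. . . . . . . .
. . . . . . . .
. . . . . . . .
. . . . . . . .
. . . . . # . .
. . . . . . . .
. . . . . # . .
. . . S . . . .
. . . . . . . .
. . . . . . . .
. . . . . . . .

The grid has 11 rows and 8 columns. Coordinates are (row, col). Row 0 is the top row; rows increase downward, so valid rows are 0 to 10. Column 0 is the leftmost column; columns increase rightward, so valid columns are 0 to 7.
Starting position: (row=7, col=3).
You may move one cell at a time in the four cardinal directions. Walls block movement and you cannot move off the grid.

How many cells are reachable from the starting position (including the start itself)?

Answer: Reachable cells: 86

Derivation:
BFS flood-fill from (row=7, col=3):
  Distance 0: (row=7, col=3)
  Distance 1: (row=6, col=3), (row=7, col=2), (row=7, col=4), (row=8, col=3)
  Distance 2: (row=5, col=3), (row=6, col=2), (row=6, col=4), (row=7, col=1), (row=7, col=5), (row=8, col=2), (row=8, col=4), (row=9, col=3)
  Distance 3: (row=4, col=3), (row=5, col=2), (row=5, col=4), (row=6, col=1), (row=7, col=0), (row=7, col=6), (row=8, col=1), (row=8, col=5), (row=9, col=2), (row=9, col=4), (row=10, col=3)
  Distance 4: (row=3, col=3), (row=4, col=2), (row=4, col=4), (row=5, col=1), (row=5, col=5), (row=6, col=0), (row=6, col=6), (row=7, col=7), (row=8, col=0), (row=8, col=6), (row=9, col=1), (row=9, col=5), (row=10, col=2), (row=10, col=4)
  Distance 5: (row=2, col=3), (row=3, col=2), (row=3, col=4), (row=4, col=1), (row=5, col=0), (row=5, col=6), (row=6, col=7), (row=8, col=7), (row=9, col=0), (row=9, col=6), (row=10, col=1), (row=10, col=5)
  Distance 6: (row=1, col=3), (row=2, col=2), (row=2, col=4), (row=3, col=1), (row=3, col=5), (row=4, col=0), (row=4, col=6), (row=5, col=7), (row=9, col=7), (row=10, col=0), (row=10, col=6)
  Distance 7: (row=0, col=3), (row=1, col=2), (row=1, col=4), (row=2, col=1), (row=2, col=5), (row=3, col=0), (row=3, col=6), (row=4, col=7), (row=10, col=7)
  Distance 8: (row=0, col=2), (row=0, col=4), (row=1, col=1), (row=1, col=5), (row=2, col=0), (row=2, col=6), (row=3, col=7)
  Distance 9: (row=0, col=1), (row=0, col=5), (row=1, col=0), (row=1, col=6), (row=2, col=7)
  Distance 10: (row=0, col=0), (row=0, col=6), (row=1, col=7)
  Distance 11: (row=0, col=7)
Total reachable: 86 (grid has 86 open cells total)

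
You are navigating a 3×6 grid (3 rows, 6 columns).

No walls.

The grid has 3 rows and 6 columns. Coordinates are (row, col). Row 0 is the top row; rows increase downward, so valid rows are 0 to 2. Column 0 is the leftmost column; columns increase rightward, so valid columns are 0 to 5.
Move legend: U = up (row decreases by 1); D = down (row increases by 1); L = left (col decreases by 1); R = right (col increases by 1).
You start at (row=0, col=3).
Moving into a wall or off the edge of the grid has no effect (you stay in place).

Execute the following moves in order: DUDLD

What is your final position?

Start: (row=0, col=3)
  D (down): (row=0, col=3) -> (row=1, col=3)
  U (up): (row=1, col=3) -> (row=0, col=3)
  D (down): (row=0, col=3) -> (row=1, col=3)
  L (left): (row=1, col=3) -> (row=1, col=2)
  D (down): (row=1, col=2) -> (row=2, col=2)
Final: (row=2, col=2)

Answer: Final position: (row=2, col=2)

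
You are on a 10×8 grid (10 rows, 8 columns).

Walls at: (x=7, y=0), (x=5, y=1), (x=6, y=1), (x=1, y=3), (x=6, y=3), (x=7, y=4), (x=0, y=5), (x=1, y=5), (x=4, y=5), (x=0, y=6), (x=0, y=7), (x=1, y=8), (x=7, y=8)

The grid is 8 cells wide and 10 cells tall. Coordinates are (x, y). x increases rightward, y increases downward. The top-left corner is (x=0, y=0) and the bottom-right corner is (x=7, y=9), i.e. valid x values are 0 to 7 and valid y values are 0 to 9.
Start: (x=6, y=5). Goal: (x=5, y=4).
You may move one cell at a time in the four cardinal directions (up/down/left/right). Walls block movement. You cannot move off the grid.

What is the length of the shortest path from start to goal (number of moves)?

Answer: Shortest path length: 2

Derivation:
BFS from (x=6, y=5) until reaching (x=5, y=4):
  Distance 0: (x=6, y=5)
  Distance 1: (x=6, y=4), (x=5, y=5), (x=7, y=5), (x=6, y=6)
  Distance 2: (x=5, y=4), (x=5, y=6), (x=7, y=6), (x=6, y=7)  <- goal reached here
One shortest path (2 moves): (x=6, y=5) -> (x=5, y=5) -> (x=5, y=4)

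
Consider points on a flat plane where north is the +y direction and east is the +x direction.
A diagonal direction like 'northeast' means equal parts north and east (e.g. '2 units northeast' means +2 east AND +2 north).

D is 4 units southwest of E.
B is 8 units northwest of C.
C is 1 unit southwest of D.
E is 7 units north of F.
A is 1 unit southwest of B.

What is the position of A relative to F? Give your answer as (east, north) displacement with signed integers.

Place F at the origin (east=0, north=0).
  E is 7 units north of F: delta (east=+0, north=+7); E at (east=0, north=7).
  D is 4 units southwest of E: delta (east=-4, north=-4); D at (east=-4, north=3).
  C is 1 unit southwest of D: delta (east=-1, north=-1); C at (east=-5, north=2).
  B is 8 units northwest of C: delta (east=-8, north=+8); B at (east=-13, north=10).
  A is 1 unit southwest of B: delta (east=-1, north=-1); A at (east=-14, north=9).
Therefore A relative to F: (east=-14, north=9).

Answer: A is at (east=-14, north=9) relative to F.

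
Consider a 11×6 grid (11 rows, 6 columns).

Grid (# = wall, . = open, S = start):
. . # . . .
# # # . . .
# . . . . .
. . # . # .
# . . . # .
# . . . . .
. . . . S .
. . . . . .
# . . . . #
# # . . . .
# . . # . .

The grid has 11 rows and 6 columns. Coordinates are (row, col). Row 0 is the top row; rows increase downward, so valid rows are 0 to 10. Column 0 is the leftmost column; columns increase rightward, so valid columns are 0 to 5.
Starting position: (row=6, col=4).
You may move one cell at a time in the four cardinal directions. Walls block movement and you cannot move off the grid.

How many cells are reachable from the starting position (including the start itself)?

BFS flood-fill from (row=6, col=4):
  Distance 0: (row=6, col=4)
  Distance 1: (row=5, col=4), (row=6, col=3), (row=6, col=5), (row=7, col=4)
  Distance 2: (row=5, col=3), (row=5, col=5), (row=6, col=2), (row=7, col=3), (row=7, col=5), (row=8, col=4)
  Distance 3: (row=4, col=3), (row=4, col=5), (row=5, col=2), (row=6, col=1), (row=7, col=2), (row=8, col=3), (row=9, col=4)
  Distance 4: (row=3, col=3), (row=3, col=5), (row=4, col=2), (row=5, col=1), (row=6, col=0), (row=7, col=1), (row=8, col=2), (row=9, col=3), (row=9, col=5), (row=10, col=4)
  Distance 5: (row=2, col=3), (row=2, col=5), (row=4, col=1), (row=7, col=0), (row=8, col=1), (row=9, col=2), (row=10, col=5)
  Distance 6: (row=1, col=3), (row=1, col=5), (row=2, col=2), (row=2, col=4), (row=3, col=1), (row=10, col=2)
  Distance 7: (row=0, col=3), (row=0, col=5), (row=1, col=4), (row=2, col=1), (row=3, col=0), (row=10, col=1)
  Distance 8: (row=0, col=4)
Total reachable: 48 (grid has 50 open cells total)

Answer: Reachable cells: 48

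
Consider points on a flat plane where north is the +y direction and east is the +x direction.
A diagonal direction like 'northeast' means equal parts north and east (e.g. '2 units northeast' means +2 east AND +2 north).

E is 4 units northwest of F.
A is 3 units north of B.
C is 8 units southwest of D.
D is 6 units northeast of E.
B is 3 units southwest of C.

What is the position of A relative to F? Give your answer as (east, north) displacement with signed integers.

Place F at the origin (east=0, north=0).
  E is 4 units northwest of F: delta (east=-4, north=+4); E at (east=-4, north=4).
  D is 6 units northeast of E: delta (east=+6, north=+6); D at (east=2, north=10).
  C is 8 units southwest of D: delta (east=-8, north=-8); C at (east=-6, north=2).
  B is 3 units southwest of C: delta (east=-3, north=-3); B at (east=-9, north=-1).
  A is 3 units north of B: delta (east=+0, north=+3); A at (east=-9, north=2).
Therefore A relative to F: (east=-9, north=2).

Answer: A is at (east=-9, north=2) relative to F.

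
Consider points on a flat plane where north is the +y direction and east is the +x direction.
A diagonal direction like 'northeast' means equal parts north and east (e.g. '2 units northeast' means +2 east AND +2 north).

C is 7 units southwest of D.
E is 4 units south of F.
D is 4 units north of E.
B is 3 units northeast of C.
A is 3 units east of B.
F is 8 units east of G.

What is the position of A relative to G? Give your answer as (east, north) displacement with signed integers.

Place G at the origin (east=0, north=0).
  F is 8 units east of G: delta (east=+8, north=+0); F at (east=8, north=0).
  E is 4 units south of F: delta (east=+0, north=-4); E at (east=8, north=-4).
  D is 4 units north of E: delta (east=+0, north=+4); D at (east=8, north=0).
  C is 7 units southwest of D: delta (east=-7, north=-7); C at (east=1, north=-7).
  B is 3 units northeast of C: delta (east=+3, north=+3); B at (east=4, north=-4).
  A is 3 units east of B: delta (east=+3, north=+0); A at (east=7, north=-4).
Therefore A relative to G: (east=7, north=-4).

Answer: A is at (east=7, north=-4) relative to G.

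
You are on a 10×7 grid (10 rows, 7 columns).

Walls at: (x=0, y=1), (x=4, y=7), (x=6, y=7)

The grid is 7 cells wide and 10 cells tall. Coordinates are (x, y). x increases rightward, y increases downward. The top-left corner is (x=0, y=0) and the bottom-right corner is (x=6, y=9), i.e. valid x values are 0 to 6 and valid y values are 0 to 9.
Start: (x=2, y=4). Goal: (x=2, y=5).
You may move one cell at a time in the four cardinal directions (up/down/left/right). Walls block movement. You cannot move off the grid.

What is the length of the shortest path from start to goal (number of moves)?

BFS from (x=2, y=4) until reaching (x=2, y=5):
  Distance 0: (x=2, y=4)
  Distance 1: (x=2, y=3), (x=1, y=4), (x=3, y=4), (x=2, y=5)  <- goal reached here
One shortest path (1 moves): (x=2, y=4) -> (x=2, y=5)

Answer: Shortest path length: 1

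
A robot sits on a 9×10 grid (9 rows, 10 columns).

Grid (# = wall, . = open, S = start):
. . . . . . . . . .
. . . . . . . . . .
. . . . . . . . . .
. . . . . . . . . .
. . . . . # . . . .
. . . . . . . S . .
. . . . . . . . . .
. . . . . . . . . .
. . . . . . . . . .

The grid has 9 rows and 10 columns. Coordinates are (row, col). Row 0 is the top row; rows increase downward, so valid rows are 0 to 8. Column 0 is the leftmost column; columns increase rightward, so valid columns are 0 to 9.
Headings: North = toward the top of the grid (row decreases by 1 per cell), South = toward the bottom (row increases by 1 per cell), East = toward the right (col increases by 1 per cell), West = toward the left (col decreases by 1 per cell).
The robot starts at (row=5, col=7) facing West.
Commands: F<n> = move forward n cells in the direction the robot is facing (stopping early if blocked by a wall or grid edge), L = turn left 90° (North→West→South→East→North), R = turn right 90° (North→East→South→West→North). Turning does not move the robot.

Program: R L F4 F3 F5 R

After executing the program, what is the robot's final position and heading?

Answer: Final position: (row=5, col=0), facing North

Derivation:
Start: (row=5, col=7), facing West
  R: turn right, now facing North
  L: turn left, now facing West
  F4: move forward 4, now at (row=5, col=3)
  F3: move forward 3, now at (row=5, col=0)
  F5: move forward 0/5 (blocked), now at (row=5, col=0)
  R: turn right, now facing North
Final: (row=5, col=0), facing North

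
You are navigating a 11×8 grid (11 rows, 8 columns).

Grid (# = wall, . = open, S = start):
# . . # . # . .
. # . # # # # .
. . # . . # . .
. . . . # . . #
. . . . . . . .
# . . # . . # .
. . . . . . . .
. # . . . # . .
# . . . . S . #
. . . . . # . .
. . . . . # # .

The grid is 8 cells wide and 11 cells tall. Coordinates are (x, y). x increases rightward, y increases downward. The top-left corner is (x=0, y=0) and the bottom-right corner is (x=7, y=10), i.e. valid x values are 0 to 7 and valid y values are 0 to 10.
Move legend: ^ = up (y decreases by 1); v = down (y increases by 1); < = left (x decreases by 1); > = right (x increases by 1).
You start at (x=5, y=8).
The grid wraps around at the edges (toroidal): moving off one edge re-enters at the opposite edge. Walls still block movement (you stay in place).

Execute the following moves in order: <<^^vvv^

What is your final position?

Answer: Final position: (x=3, y=8)

Derivation:
Start: (x=5, y=8)
  < (left): (x=5, y=8) -> (x=4, y=8)
  < (left): (x=4, y=8) -> (x=3, y=8)
  ^ (up): (x=3, y=8) -> (x=3, y=7)
  ^ (up): (x=3, y=7) -> (x=3, y=6)
  v (down): (x=3, y=6) -> (x=3, y=7)
  v (down): (x=3, y=7) -> (x=3, y=8)
  v (down): (x=3, y=8) -> (x=3, y=9)
  ^ (up): (x=3, y=9) -> (x=3, y=8)
Final: (x=3, y=8)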